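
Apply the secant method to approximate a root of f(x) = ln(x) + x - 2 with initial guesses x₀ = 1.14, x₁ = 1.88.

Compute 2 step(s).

f(x) = ln(x) + x - 2
x₀ = 1.14, x₁ = 1.88

Secant formula: x_{n+1} = x_n - f(x_n)(x_n - x_{n-1})/(f(x_n) - f(x_{n-1}))

Iteration 1:
  f(1.140000) = -0.728972
  f(1.880000) = 0.511272
  x_2 = 1.880000 - 0.511272×(1.880000 - 1.140000)/(0.511272 - (-0.728972))
       = 1.574946
Iteration 2:
  f(1.880000) = 0.511272
  f(1.574946) = 0.029167
  x_3 = 1.574946 - 0.029167×(1.574946 - 1.880000)/(0.029167 - 0.511272)
       = 1.556490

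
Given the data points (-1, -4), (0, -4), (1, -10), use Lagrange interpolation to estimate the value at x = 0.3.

Lagrange interpolation formula:
P(x) = Σ yᵢ × Lᵢ(x)
where Lᵢ(x) = Π_{j≠i} (x - xⱼ)/(xᵢ - xⱼ)

L_0(0.3) = (0.3 - 0)/(-1 - 0) × (0.3 - 1)/(-1 - 1) = -0.105000
L_1(0.3) = (0.3 - (-1))/(0 - (-1)) × (0.3 - 1)/(0 - 1) = 0.910000
L_2(0.3) = (0.3 - (-1))/(1 - (-1)) × (0.3 - 0)/(1 - 0) = 0.195000

P(0.3) = (-4)×L_0(0.3) + (-4)×L_1(0.3) + (-10)×L_2(0.3)
P(0.3) = -5.170000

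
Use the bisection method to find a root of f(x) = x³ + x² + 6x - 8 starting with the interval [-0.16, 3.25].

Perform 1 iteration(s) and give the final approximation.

f(x) = x³ + x² + 6x - 8
Initial interval: [-0.16, 3.25]

Iteration 1:
  c_1 = (-0.160000 + 3.250000)/2 = 1.545000
  f(c_1) = f(1.545000) = 7.344979
  f(a) × f(c) < 0, new interval: [-0.160000, 1.545000]

After 1 iteration(s), the approximation is c_1 = 1.545000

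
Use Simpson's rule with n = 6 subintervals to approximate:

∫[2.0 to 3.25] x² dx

f(x) = x²
a = 2.0, b = 3.25, n = 6
h = (b - a)/n = 0.208333

Simpson's rule: (h/3)[f(x₀) + 4f(x₁) + 2f(x₂) + ... + f(xₙ)]

x_0 = 2.0000, f(x_0) = 4.000000, coefficient = 1
x_1 = 2.2083, f(x_1) = 4.876736, coefficient = 4
x_2 = 2.4167, f(x_2) = 5.840278, coefficient = 2
x_3 = 2.6250, f(x_3) = 6.890625, coefficient = 4
x_4 = 2.8333, f(x_4) = 8.027778, coefficient = 2
x_5 = 3.0417, f(x_5) = 9.251736, coefficient = 4
x_6 = 3.2500, f(x_6) = 10.562500, coefficient = 1

I ≈ (0.208333/3) × 126.375000 = 8.776042
Exact value: 8.776042
Error: 0.000000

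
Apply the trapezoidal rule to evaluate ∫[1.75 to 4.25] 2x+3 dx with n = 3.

f(x) = 2x+3
a = 1.75, b = 4.25, n = 3
h = (b - a)/n = 0.833333

Trapezoidal rule: (h/2)[f(x₀) + 2f(x₁) + 2f(x₂) + ... + f(xₙ)]

x_0 = 1.7500, f(x_0) = 6.500000, coefficient = 1
x_1 = 2.5833, f(x_1) = 8.166667, coefficient = 2
x_2 = 3.4167, f(x_2) = 9.833333, coefficient = 2
x_3 = 4.2500, f(x_3) = 11.500000, coefficient = 1

I ≈ (0.833333/2) × 54.000000 = 22.500000
Exact value: 22.500000
Error: 0.000000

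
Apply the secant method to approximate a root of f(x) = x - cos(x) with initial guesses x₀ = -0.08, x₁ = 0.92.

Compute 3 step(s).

f(x) = x - cos(x)
x₀ = -0.08, x₁ = 0.92

Secant formula: x_{n+1} = x_n - f(x_n)(x_n - x_{n-1})/(f(x_n) - f(x_{n-1}))

Iteration 1:
  f(-0.080000) = -1.076802
  f(0.920000) = 0.314180
  x_2 = 0.920000 - 0.314180×(0.920000 - (-0.080000))/(0.314180 - (-1.076802))
       = 0.694131
Iteration 2:
  f(0.920000) = 0.314180
  f(0.694131) = -0.074479
  x_3 = 0.694131 - (-0.074479)×(0.694131 - 0.920000)/(-0.074479 - 0.314180)
       = 0.737414
Iteration 3:
  f(0.694131) = -0.074479
  f(0.737414) = -0.002795
  x_4 = 0.737414 - (-0.002795)×(0.737414 - 0.694131)/(-0.002795 - (-0.074479))
       = 0.739102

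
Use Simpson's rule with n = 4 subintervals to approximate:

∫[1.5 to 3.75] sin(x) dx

f(x) = sin(x)
a = 1.5, b = 3.75, n = 4
h = (b - a)/n = 0.562500

Simpson's rule: (h/3)[f(x₀) + 4f(x₁) + 2f(x₂) + ... + f(xₙ)]

x_0 = 1.5000, f(x_0) = 0.997495, coefficient = 1
x_1 = 2.0625, f(x_1) = 0.881530, coefficient = 4
x_2 = 2.6250, f(x_2) = 0.493920, coefficient = 2
x_3 = 3.1875, f(x_3) = -0.045891, coefficient = 4
x_4 = 3.7500, f(x_4) = -0.571561, coefficient = 1

I ≈ (0.562500/3) × 4.756329 = 0.891812
Exact value: 0.891297
Error: 0.000515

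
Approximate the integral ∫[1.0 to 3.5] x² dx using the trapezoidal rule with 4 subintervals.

f(x) = x²
a = 1.0, b = 3.5, n = 4
h = (b - a)/n = 0.625000

Trapezoidal rule: (h/2)[f(x₀) + 2f(x₁) + 2f(x₂) + ... + f(xₙ)]

x_0 = 1.0000, f(x_0) = 1.000000, coefficient = 1
x_1 = 1.6250, f(x_1) = 2.640625, coefficient = 2
x_2 = 2.2500, f(x_2) = 5.062500, coefficient = 2
x_3 = 2.8750, f(x_3) = 8.265625, coefficient = 2
x_4 = 3.5000, f(x_4) = 12.250000, coefficient = 1

I ≈ (0.625000/2) × 45.187500 = 14.121094
Exact value: 13.958333
Error: 0.162760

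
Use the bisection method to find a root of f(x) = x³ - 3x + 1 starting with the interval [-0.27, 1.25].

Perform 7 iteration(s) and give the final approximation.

f(x) = x³ - 3x + 1
Initial interval: [-0.27, 1.25]

Iteration 1:
  c_1 = (-0.270000 + 1.250000)/2 = 0.490000
  f(c_1) = f(0.490000) = -0.352351
  f(a) × f(c) < 0, new interval: [-0.270000, 0.490000]
Iteration 2:
  c_2 = (-0.270000 + 0.490000)/2 = 0.110000
  f(c_2) = f(0.110000) = 0.671331
  f(a) × f(c) ≥ 0, new interval: [0.110000, 0.490000]
Iteration 3:
  c_3 = (0.110000 + 0.490000)/2 = 0.300000
  f(c_3) = f(0.300000) = 0.127000
  f(a) × f(c) ≥ 0, new interval: [0.300000, 0.490000]
Iteration 4:
  c_4 = (0.300000 + 0.490000)/2 = 0.395000
  f(c_4) = f(0.395000) = -0.123370
  f(a) × f(c) < 0, new interval: [0.300000, 0.395000]
Iteration 5:
  c_5 = (0.300000 + 0.395000)/2 = 0.347500
  f(c_5) = f(0.347500) = -0.000537
  f(a) × f(c) < 0, new interval: [0.300000, 0.347500]
Iteration 6:
  c_6 = (0.300000 + 0.347500)/2 = 0.323750
  f(c_6) = f(0.323750) = 0.062684
  f(a) × f(c) ≥ 0, new interval: [0.323750, 0.347500]
Iteration 7:
  c_7 = (0.323750 + 0.347500)/2 = 0.335625
  f(c_7) = f(0.335625) = 0.030931
  f(a) × f(c) ≥ 0, new interval: [0.335625, 0.347500]

After 7 iteration(s), the approximation is c_7 = 0.335625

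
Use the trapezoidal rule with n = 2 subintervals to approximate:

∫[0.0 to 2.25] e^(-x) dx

f(x) = e^(-x)
a = 0.0, b = 2.25, n = 2
h = (b - a)/n = 1.125000

Trapezoidal rule: (h/2)[f(x₀) + 2f(x₁) + 2f(x₂) + ... + f(xₙ)]

x_0 = 0.0000, f(x_0) = 1.000000, coefficient = 1
x_1 = 1.1250, f(x_1) = 0.324652, coefficient = 2
x_2 = 2.2500, f(x_2) = 0.105399, coefficient = 1

I ≈ (1.125000/2) × 1.754704 = 0.987021
Exact value: 0.894601
Error: 0.092420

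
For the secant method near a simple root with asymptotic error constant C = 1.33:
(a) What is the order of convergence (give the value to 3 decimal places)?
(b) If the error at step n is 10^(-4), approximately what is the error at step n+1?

(a) Secant method has superlinear convergence with order φ = (1+√5)/2 ≈ 1.618.
    This means |e_{n+1}| ≈ C|e_n|^1.618.

(b) With |e_n| = 10^(-4) and C = 1.33:
    |e_{n+1}| ≈ 1.33 × (10^(-4))^1.618 = 1.33 × 10^(-6.47)

(a) ≈ 1.618 (golden ratio); (b) |e_{n+1}| ≈ 4.485e-07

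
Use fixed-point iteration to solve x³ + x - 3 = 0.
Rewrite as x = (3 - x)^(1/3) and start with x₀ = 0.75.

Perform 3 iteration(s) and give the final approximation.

Equation: x³ + x - 3 = 0
Fixed-point form: x = (3 - x)^(1/3)
x₀ = 0.75

x_1 = g(0.750000) = 1.310371
x_2 = g(1.310371) = 1.191051
x_3 = g(1.191051) = 1.218453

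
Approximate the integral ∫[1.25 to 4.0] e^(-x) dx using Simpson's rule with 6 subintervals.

f(x) = e^(-x)
a = 1.25, b = 4.0, n = 6
h = (b - a)/n = 0.458333

Simpson's rule: (h/3)[f(x₀) + 4f(x₁) + 2f(x₂) + ... + f(xₙ)]

x_0 = 1.2500, f(x_0) = 0.286505, coefficient = 1
x_1 = 1.7083, f(x_1) = 0.181167, coefficient = 4
x_2 = 2.1667, f(x_2) = 0.114559, coefficient = 2
x_3 = 2.6250, f(x_3) = 0.072440, coefficient = 4
x_4 = 3.0833, f(x_4) = 0.045806, coefficient = 2
x_5 = 3.5417, f(x_5) = 0.028965, coefficient = 4
x_6 = 4.0000, f(x_6) = 0.018316, coefficient = 1

I ≈ (0.458333/3) × 1.755840 = 0.268253
Exact value: 0.268189
Error: 0.000064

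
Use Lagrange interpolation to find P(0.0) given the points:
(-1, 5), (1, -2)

Lagrange interpolation formula:
P(x) = Σ yᵢ × Lᵢ(x)
where Lᵢ(x) = Π_{j≠i} (x - xⱼ)/(xᵢ - xⱼ)

L_0(0.0) = (0.0 - 1)/(-1 - 1) = 0.500000
L_1(0.0) = (0.0 - (-1))/(1 - (-1)) = 0.500000

P(0.0) = 5×L_0(0.0) + (-2)×L_1(0.0)
P(0.0) = 1.500000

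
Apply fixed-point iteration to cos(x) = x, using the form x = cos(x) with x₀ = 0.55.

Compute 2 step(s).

Equation: cos(x) = x
Fixed-point form: x = cos(x)
x₀ = 0.55

x_1 = g(0.550000) = 0.852525
x_2 = g(0.852525) = 0.658084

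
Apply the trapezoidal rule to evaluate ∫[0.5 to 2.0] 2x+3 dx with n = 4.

f(x) = 2x+3
a = 0.5, b = 2.0, n = 4
h = (b - a)/n = 0.375000

Trapezoidal rule: (h/2)[f(x₀) + 2f(x₁) + 2f(x₂) + ... + f(xₙ)]

x_0 = 0.5000, f(x_0) = 4.000000, coefficient = 1
x_1 = 0.8750, f(x_1) = 4.750000, coefficient = 2
x_2 = 1.2500, f(x_2) = 5.500000, coefficient = 2
x_3 = 1.6250, f(x_3) = 6.250000, coefficient = 2
x_4 = 2.0000, f(x_4) = 7.000000, coefficient = 1

I ≈ (0.375000/2) × 44.000000 = 8.250000
Exact value: 8.250000
Error: 0.000000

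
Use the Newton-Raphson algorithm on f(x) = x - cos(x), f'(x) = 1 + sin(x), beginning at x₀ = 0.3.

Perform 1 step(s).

f(x) = x - cos(x)
f'(x) = 1 + sin(x)
x₀ = 0.3

Newton-Raphson formula: x_{n+1} = x_n - f(x_n)/f'(x_n)

Iteration 1:
  f(0.300000) = -0.655336
  f'(0.300000) = 1.295520
  x_1 = 0.300000 - (-0.655336)/1.295520 = 0.805848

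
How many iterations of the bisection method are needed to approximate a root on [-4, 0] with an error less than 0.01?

We need (b-a)/2^n ≤ 0.01
(0 - (-4))/2^n ≤ 0.01
4/2^n ≤ 0.01
2^n ≥ 400
n ≥ log₂(400) = 8.64
n ≥ 9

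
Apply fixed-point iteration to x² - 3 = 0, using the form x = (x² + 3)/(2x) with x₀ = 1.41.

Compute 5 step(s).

Equation: x² - 3 = 0
Fixed-point form: x = (x² + 3)/(2x)
x₀ = 1.41

x_1 = g(1.410000) = 1.768830
x_2 = g(1.768830) = 1.732433
x_3 = g(1.732433) = 1.732051
x_4 = g(1.732051) = 1.732051
x_5 = g(1.732051) = 1.732051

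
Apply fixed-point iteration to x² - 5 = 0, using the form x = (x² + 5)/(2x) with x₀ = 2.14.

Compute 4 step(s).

Equation: x² - 5 = 0
Fixed-point form: x = (x² + 5)/(2x)
x₀ = 2.14

x_1 = g(2.140000) = 2.238224
x_2 = g(2.238224) = 2.236069
x_3 = g(2.236069) = 2.236068
x_4 = g(2.236068) = 2.236068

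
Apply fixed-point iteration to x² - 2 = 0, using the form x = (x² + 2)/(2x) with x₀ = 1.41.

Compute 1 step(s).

Equation: x² - 2 = 0
Fixed-point form: x = (x² + 2)/(2x)
x₀ = 1.41

x_1 = g(1.410000) = 1.414220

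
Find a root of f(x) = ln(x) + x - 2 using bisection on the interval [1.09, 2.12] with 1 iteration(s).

f(x) = ln(x) + x - 2
Initial interval: [1.09, 2.12]

Iteration 1:
  c_1 = (1.090000 + 2.120000)/2 = 1.605000
  f(c_1) = f(1.605000) = 0.078124
  f(a) × f(c) < 0, new interval: [1.090000, 1.605000]

After 1 iteration(s), the approximation is c_1 = 1.605000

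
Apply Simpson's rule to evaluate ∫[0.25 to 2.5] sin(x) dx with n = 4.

f(x) = sin(x)
a = 0.25, b = 2.5, n = 4
h = (b - a)/n = 0.562500

Simpson's rule: (h/3)[f(x₀) + 4f(x₁) + 2f(x₂) + ... + f(xₙ)]

x_0 = 0.2500, f(x_0) = 0.247404, coefficient = 1
x_1 = 0.8125, f(x_1) = 0.726009, coefficient = 4
x_2 = 1.3750, f(x_2) = 0.980893, coefficient = 2
x_3 = 1.9375, f(x_3) = 0.933514, coefficient = 4
x_4 = 2.5000, f(x_4) = 0.598472, coefficient = 1

I ≈ (0.562500/3) × 9.445754 = 1.771079
Exact value: 1.770056
Error: 0.001023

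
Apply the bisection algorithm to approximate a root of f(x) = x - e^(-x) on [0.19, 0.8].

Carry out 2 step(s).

f(x) = x - e^(-x)
Initial interval: [0.19, 0.8]

Iteration 1:
  c_1 = (0.190000 + 0.800000)/2 = 0.495000
  f(c_1) = f(0.495000) = -0.114571
  f(a) × f(c) ≥ 0, new interval: [0.495000, 0.800000]
Iteration 2:
  c_2 = (0.495000 + 0.800000)/2 = 0.647500
  f(c_2) = f(0.647500) = 0.124147
  f(a) × f(c) < 0, new interval: [0.495000, 0.647500]

After 2 iteration(s), the approximation is c_2 = 0.647500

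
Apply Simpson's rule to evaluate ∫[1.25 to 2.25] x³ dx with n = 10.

f(x) = x³
a = 1.25, b = 2.25, n = 10
h = (b - a)/n = 0.100000

Simpson's rule: (h/3)[f(x₀) + 4f(x₁) + 2f(x₂) + ... + f(xₙ)]

x_0 = 1.2500, f(x_0) = 1.953125, coefficient = 1
x_1 = 1.3500, f(x_1) = 2.460375, coefficient = 4
x_2 = 1.4500, f(x_2) = 3.048625, coefficient = 2
x_3 = 1.5500, f(x_3) = 3.723875, coefficient = 4
x_4 = 1.6500, f(x_4) = 4.492125, coefficient = 2
x_5 = 1.7500, f(x_5) = 5.359375, coefficient = 4
x_6 = 1.8500, f(x_6) = 6.331625, coefficient = 2
x_7 = 1.9500, f(x_7) = 7.414875, coefficient = 4
x_8 = 2.0500, f(x_8) = 8.615125, coefficient = 2
x_9 = 2.1500, f(x_9) = 9.938375, coefficient = 4
x_10 = 2.2500, f(x_10) = 11.390625, coefficient = 1

I ≈ (0.100000/3) × 173.906250 = 5.796875
Exact value: 5.796875
Error: 0.000000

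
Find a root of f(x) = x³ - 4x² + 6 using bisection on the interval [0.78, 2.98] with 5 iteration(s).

f(x) = x³ - 4x² + 6
Initial interval: [0.78, 2.98]

Iteration 1:
  c_1 = (0.780000 + 2.980000)/2 = 1.880000
  f(c_1) = f(1.880000) = -1.492928
  f(a) × f(c) < 0, new interval: [0.780000, 1.880000]
Iteration 2:
  c_2 = (0.780000 + 1.880000)/2 = 1.330000
  f(c_2) = f(1.330000) = 1.277037
  f(a) × f(c) ≥ 0, new interval: [1.330000, 1.880000]
Iteration 3:
  c_3 = (1.330000 + 1.880000)/2 = 1.605000
  f(c_3) = f(1.605000) = -0.169580
  f(a) × f(c) < 0, new interval: [1.330000, 1.605000]
Iteration 4:
  c_4 = (1.330000 + 1.605000)/2 = 1.467500
  f(c_4) = f(1.467500) = 0.546119
  f(a) × f(c) ≥ 0, new interval: [1.467500, 1.605000]
Iteration 5:
  c_5 = (1.467500 + 1.605000)/2 = 1.536250
  f(c_5) = f(1.536250) = 0.185392
  f(a) × f(c) ≥ 0, new interval: [1.536250, 1.605000]

After 5 iteration(s), the approximation is c_5 = 1.536250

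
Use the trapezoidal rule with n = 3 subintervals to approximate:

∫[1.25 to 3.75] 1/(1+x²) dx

f(x) = 1/(1+x²)
a = 1.25, b = 3.75, n = 3
h = (b - a)/n = 0.833333

Trapezoidal rule: (h/2)[f(x₀) + 2f(x₁) + 2f(x₂) + ... + f(xₙ)]

x_0 = 1.2500, f(x_0) = 0.390244, coefficient = 1
x_1 = 2.0833, f(x_1) = 0.187256, coefficient = 2
x_2 = 2.9167, f(x_2) = 0.105186, coefficient = 2
x_3 = 3.7500, f(x_3) = 0.066390, coefficient = 1

I ≈ (0.833333/2) × 1.041519 = 0.433966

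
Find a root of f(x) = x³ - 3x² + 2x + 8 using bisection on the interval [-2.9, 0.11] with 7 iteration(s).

f(x) = x³ - 3x² + 2x + 8
Initial interval: [-2.9, 0.11]

Iteration 1:
  c_1 = (-2.900000 + 0.110000)/2 = -1.395000
  f(c_1) = f(-1.395000) = -3.342780
  f(a) × f(c) ≥ 0, new interval: [-1.395000, 0.110000]
Iteration 2:
  c_2 = (-1.395000 + 0.110000)/2 = -0.642500
  f(c_2) = f(-0.642500) = 5.211353
  f(a) × f(c) < 0, new interval: [-1.395000, -0.642500]
Iteration 3:
  c_3 = (-1.395000 + (-0.642500))/2 = -1.018750
  f(c_3) = f(-1.018750) = 1.791634
  f(a) × f(c) < 0, new interval: [-1.395000, -1.018750]
Iteration 4:
  c_4 = (-1.395000 + (-1.018750))/2 = -1.206875
  f(c_4) = f(-1.206875) = -0.541262
  f(a) × f(c) ≥ 0, new interval: [-1.206875, -1.018750]
Iteration 5:
  c_5 = (-1.206875 + (-1.018750))/2 = -1.112812
  f(c_5) = f(-1.112812) = 0.681267
  f(a) × f(c) < 0, new interval: [-1.206875, -1.112812]
Iteration 6:
  c_6 = (-1.206875 + (-1.112812))/2 = -1.159844
  f(c_6) = f(-1.159844) = 0.084335
  f(a) × f(c) < 0, new interval: [-1.206875, -1.159844]
Iteration 7:
  c_7 = (-1.206875 + (-1.159844))/2 = -1.183359
  f(c_7) = f(-1.183359) = -0.224842
  f(a) × f(c) ≥ 0, new interval: [-1.183359, -1.159844]

After 7 iteration(s), the approximation is c_7 = -1.183359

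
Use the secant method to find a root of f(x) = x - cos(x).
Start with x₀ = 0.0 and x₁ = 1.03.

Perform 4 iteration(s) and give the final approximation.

f(x) = x - cos(x)
x₀ = 0.0, x₁ = 1.03

Secant formula: x_{n+1} = x_n - f(x_n)(x_n - x_{n-1})/(f(x_n) - f(x_{n-1}))

Iteration 1:
  f(0.000000) = -1.000000
  f(1.030000) = 0.515181
  x_2 = 1.030000 - 0.515181×(1.030000 - 0.000000)/(0.515181 - (-1.000000))
       = 0.679787
Iteration 2:
  f(1.030000) = 0.515181
  f(0.679787) = -0.097920
  x_3 = 0.679787 - (-0.097920)×(0.679787 - 1.030000)/(-0.097920 - 0.515181)
       = 0.735720
Iteration 3:
  f(0.679787) = -0.097920
  f(0.735720) = -0.005627
  x_4 = 0.735720 - (-0.005627)×(0.735720 - 0.679787)/(-0.005627 - (-0.097920))
       = 0.739131
Iteration 4:
  f(0.735720) = -0.005627
  f(0.739131) = 0.000076
  x_5 = 0.739131 - 0.000076×(0.739131 - 0.735720)/(0.000076 - (-0.005627))
       = 0.739085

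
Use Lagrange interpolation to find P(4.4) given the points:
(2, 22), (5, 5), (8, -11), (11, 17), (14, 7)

Lagrange interpolation formula:
P(x) = Σ yᵢ × Lᵢ(x)
where Lᵢ(x) = Π_{j≠i} (x - xⱼ)/(xᵢ - xⱼ)

L_0(4.4) = (4.4 - 5)/(2 - 5) × (4.4 - 8)/(2 - 8) × (4.4 - 11)/(2 - 11) × (4.4 - 14)/(2 - 14) = 0.070400
L_1(4.4) = (4.4 - 2)/(5 - 2) × (4.4 - 8)/(5 - 8) × (4.4 - 11)/(5 - 11) × (4.4 - 14)/(5 - 14) = 1.126400
L_2(4.4) = (4.4 - 2)/(8 - 2) × (4.4 - 5)/(8 - 5) × (4.4 - 11)/(8 - 11) × (4.4 - 14)/(8 - 14) = -0.281600
L_3(4.4) = (4.4 - 2)/(11 - 2) × (4.4 - 5)/(11 - 5) × (4.4 - 8)/(11 - 8) × (4.4 - 14)/(11 - 14) = 0.102400
L_4(4.4) = (4.4 - 2)/(14 - 2) × (4.4 - 5)/(14 - 5) × (4.4 - 8)/(14 - 8) × (4.4 - 11)/(14 - 11) = -0.017600

P(4.4) = 22×L_0(4.4) + 5×L_1(4.4) + (-11)×L_2(4.4) + 17×L_3(4.4) + 7×L_4(4.4)
P(4.4) = 11.896000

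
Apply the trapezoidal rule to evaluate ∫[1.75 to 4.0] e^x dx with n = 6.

f(x) = e^x
a = 1.75, b = 4.0, n = 6
h = (b - a)/n = 0.375000

Trapezoidal rule: (h/2)[f(x₀) + 2f(x₁) + 2f(x₂) + ... + f(xₙ)]

x_0 = 1.7500, f(x_0) = 5.754603, coefficient = 1
x_1 = 2.1250, f(x_1) = 8.372897, coefficient = 2
x_2 = 2.5000, f(x_2) = 12.182494, coefficient = 2
x_3 = 2.8750, f(x_3) = 17.725424, coefficient = 2
x_4 = 3.2500, f(x_4) = 25.790340, coefficient = 2
x_5 = 3.6250, f(x_5) = 37.524723, coefficient = 2
x_6 = 4.0000, f(x_6) = 54.598150, coefficient = 1

I ≈ (0.375000/2) × 263.544510 = 49.414596
Exact value: 48.843547
Error: 0.571048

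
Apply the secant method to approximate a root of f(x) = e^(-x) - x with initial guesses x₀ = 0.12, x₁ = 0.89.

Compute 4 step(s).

f(x) = e^(-x) - x
x₀ = 0.12, x₁ = 0.89

Secant formula: x_{n+1} = x_n - f(x_n)(x_n - x_{n-1})/(f(x_n) - f(x_{n-1}))

Iteration 1:
  f(0.120000) = 0.766920
  f(0.890000) = -0.479344
  x_2 = 0.890000 - (-0.479344)×(0.890000 - 0.120000)/(-0.479344 - 0.766920)
       = 0.593839
Iteration 2:
  f(0.890000) = -0.479344
  f(0.593839) = -0.041636
  x_3 = 0.593839 - (-0.041636)×(0.593839 - 0.890000)/(-0.041636 - (-0.479344))
       = 0.565668
Iteration 3:
  f(0.593839) = -0.041636
  f(0.565668) = 0.002313
  x_4 = 0.565668 - 0.002313×(0.565668 - 0.593839)/(0.002313 - (-0.041636))
       = 0.567150
Iteration 4:
  f(0.565668) = 0.002313
  f(0.567150) = -0.000011
  x_5 = 0.567150 - (-0.000011)×(0.567150 - 0.565668)/(-0.000011 - 0.002313)
       = 0.567143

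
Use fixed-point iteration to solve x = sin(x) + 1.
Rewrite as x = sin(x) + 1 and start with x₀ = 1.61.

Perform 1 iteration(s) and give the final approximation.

Equation: x = sin(x) + 1
Fixed-point form: x = sin(x) + 1
x₀ = 1.61

x_1 = g(1.610000) = 1.999232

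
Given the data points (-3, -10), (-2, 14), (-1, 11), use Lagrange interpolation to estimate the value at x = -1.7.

Lagrange interpolation formula:
P(x) = Σ yᵢ × Lᵢ(x)
where Lᵢ(x) = Π_{j≠i} (x - xⱼ)/(xᵢ - xⱼ)

L_0(-1.7) = (-1.7 - (-2))/(-3 - (-2)) × (-1.7 - (-1))/(-3 - (-1)) = -0.105000
L_1(-1.7) = (-1.7 - (-3))/(-2 - (-3)) × (-1.7 - (-1))/(-2 - (-1)) = 0.910000
L_2(-1.7) = (-1.7 - (-3))/(-1 - (-3)) × (-1.7 - (-2))/(-1 - (-2)) = 0.195000

P(-1.7) = (-10)×L_0(-1.7) + 14×L_1(-1.7) + 11×L_2(-1.7)
P(-1.7) = 15.935000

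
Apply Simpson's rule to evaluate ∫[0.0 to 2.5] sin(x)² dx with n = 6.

f(x) = sin(x)²
a = 0.0, b = 2.5, n = 6
h = (b - a)/n = 0.416667

Simpson's rule: (h/3)[f(x₀) + 4f(x₁) + 2f(x₂) + ... + f(xₙ)]

x_0 = 0.0000, f(x_0) = 0.000000, coefficient = 1
x_1 = 0.4167, f(x_1) = 0.163794, coefficient = 4
x_2 = 0.8333, f(x_2) = 0.547862, coefficient = 2
x_3 = 1.2500, f(x_3) = 0.900572, coefficient = 4
x_4 = 1.6667, f(x_4) = 0.990837, coefficient = 2
x_5 = 2.0833, f(x_5) = 0.759518, coefficient = 4
x_6 = 2.5000, f(x_6) = 0.358169, coefficient = 1

I ≈ (0.416667/3) × 10.731100 = 1.490431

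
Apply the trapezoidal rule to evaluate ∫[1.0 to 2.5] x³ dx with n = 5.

f(x) = x³
a = 1.0, b = 2.5, n = 5
h = (b - a)/n = 0.300000

Trapezoidal rule: (h/2)[f(x₀) + 2f(x₁) + 2f(x₂) + ... + f(xₙ)]

x_0 = 1.0000, f(x_0) = 1.000000, coefficient = 1
x_1 = 1.3000, f(x_1) = 2.197000, coefficient = 2
x_2 = 1.6000, f(x_2) = 4.096000, coefficient = 2
x_3 = 1.9000, f(x_3) = 6.859000, coefficient = 2
x_4 = 2.2000, f(x_4) = 10.648000, coefficient = 2
x_5 = 2.5000, f(x_5) = 15.625000, coefficient = 1

I ≈ (0.300000/2) × 64.225000 = 9.633750
Exact value: 9.515625
Error: 0.118125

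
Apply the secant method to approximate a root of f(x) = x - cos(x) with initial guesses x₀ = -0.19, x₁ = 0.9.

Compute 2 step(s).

f(x) = x - cos(x)
x₀ = -0.19, x₁ = 0.9

Secant formula: x_{n+1} = x_n - f(x_n)(x_n - x_{n-1})/(f(x_n) - f(x_{n-1}))

Iteration 1:
  f(-0.190000) = -1.172004
  f(0.900000) = 0.278390
  x_2 = 0.900000 - 0.278390×(0.900000 - (-0.190000))/(0.278390 - (-1.172004))
       = 0.690784
Iteration 2:
  f(0.900000) = 0.278390
  f(0.690784) = -0.079962
  x_3 = 0.690784 - (-0.079962)×(0.690784 - 0.900000)/(-0.079962 - 0.278390)
       = 0.737468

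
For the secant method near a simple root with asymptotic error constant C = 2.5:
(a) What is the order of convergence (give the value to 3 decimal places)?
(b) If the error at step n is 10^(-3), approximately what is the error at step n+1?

(a) Secant method has superlinear convergence with order φ = (1+√5)/2 ≈ 1.618.
    This means |e_{n+1}| ≈ C|e_n|^1.618.

(b) With |e_n| = 10^(-3) and C = 2.5:
    |e_{n+1}| ≈ 2.5 × (10^(-3))^1.618 = 2.5 × 10^(-4.85)

(a) ≈ 1.618 (golden ratio); (b) |e_{n+1}| ≈ 3.498e-05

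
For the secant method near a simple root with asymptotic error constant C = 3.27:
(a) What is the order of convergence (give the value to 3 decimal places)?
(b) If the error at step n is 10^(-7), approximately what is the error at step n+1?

(a) Secant method has superlinear convergence with order φ = (1+√5)/2 ≈ 1.618.
    This means |e_{n+1}| ≈ C|e_n|^1.618.

(b) With |e_n| = 10^(-7) and C = 3.27:
    |e_{n+1}| ≈ 3.27 × (10^(-7))^1.618 = 3.27 × 10^(-11.33)

(a) ≈ 1.618 (golden ratio); (b) |e_{n+1}| ≈ 1.543e-11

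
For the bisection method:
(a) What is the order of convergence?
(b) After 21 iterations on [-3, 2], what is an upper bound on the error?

(a) Bisection has linear (order 1) convergence; the error is halved each step.

(b) Error bound = (b-a)/2^n = (2 - (-3))/2^{21}
    = 5/2^{21}

(a) 1 (linear); (b) error ≤ 2.38e-06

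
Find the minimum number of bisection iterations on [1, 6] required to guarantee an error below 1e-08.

We need (b-a)/2^n ≤ 1e-08
(6 - 1)/2^n ≤ 1e-08
5/2^n ≤ 1e-08
2^n ≥ 500000000
n ≥ log₂(500000000) = 28.90
n ≥ 29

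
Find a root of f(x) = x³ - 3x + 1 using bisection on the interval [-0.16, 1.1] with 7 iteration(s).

f(x) = x³ - 3x + 1
Initial interval: [-0.16, 1.1]

Iteration 1:
  c_1 = (-0.160000 + 1.100000)/2 = 0.470000
  f(c_1) = f(0.470000) = -0.306177
  f(a) × f(c) < 0, new interval: [-0.160000, 0.470000]
Iteration 2:
  c_2 = (-0.160000 + 0.470000)/2 = 0.155000
  f(c_2) = f(0.155000) = 0.538724
  f(a) × f(c) ≥ 0, new interval: [0.155000, 0.470000]
Iteration 3:
  c_3 = (0.155000 + 0.470000)/2 = 0.312500
  f(c_3) = f(0.312500) = 0.093018
  f(a) × f(c) ≥ 0, new interval: [0.312500, 0.470000]
Iteration 4:
  c_4 = (0.312500 + 0.470000)/2 = 0.391250
  f(c_4) = f(0.391250) = -0.113859
  f(a) × f(c) < 0, new interval: [0.312500, 0.391250]
Iteration 5:
  c_5 = (0.312500 + 0.391250)/2 = 0.351875
  f(c_5) = f(0.351875) = -0.012057
  f(a) × f(c) < 0, new interval: [0.312500, 0.351875]
Iteration 6:
  c_6 = (0.312500 + 0.351875)/2 = 0.332187
  f(c_6) = f(0.332187) = 0.040094
  f(a) × f(c) ≥ 0, new interval: [0.332187, 0.351875]
Iteration 7:
  c_7 = (0.332187 + 0.351875)/2 = 0.342031
  f(c_7) = f(0.342031) = 0.013919
  f(a) × f(c) ≥ 0, new interval: [0.342031, 0.351875]

After 7 iteration(s), the approximation is c_7 = 0.342031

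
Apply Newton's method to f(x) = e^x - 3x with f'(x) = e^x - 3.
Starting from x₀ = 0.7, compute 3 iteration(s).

f(x) = e^x - 3x
f'(x) = e^x - 3
x₀ = 0.7

Newton-Raphson formula: x_{n+1} = x_n - f(x_n)/f'(x_n)

Iteration 1:
  f(0.700000) = -0.086247
  f'(0.700000) = -0.986247
  x_1 = 0.700000 - (-0.086247)/(-0.986247) = 0.612550
Iteration 2:
  f(0.612550) = 0.007480
  f'(0.612550) = -1.154869
  x_2 = 0.612550 - 0.007480/(-1.154869) = 0.619027
Iteration 3:
  f(0.619027) = 0.000039
  f'(0.619027) = -1.142879
  x_3 = 0.619027 - 0.000039/(-1.142879) = 0.619061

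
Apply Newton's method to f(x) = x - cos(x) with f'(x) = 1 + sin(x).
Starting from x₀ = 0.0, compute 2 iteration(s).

f(x) = x - cos(x)
f'(x) = 1 + sin(x)
x₀ = 0.0

Newton-Raphson formula: x_{n+1} = x_n - f(x_n)/f'(x_n)

Iteration 1:
  f(0.000000) = -1.000000
  f'(0.000000) = 1.000000
  x_1 = 0.000000 - (-1.000000)/1.000000 = 1.000000
Iteration 2:
  f(1.000000) = 0.459698
  f'(1.000000) = 1.841471
  x_2 = 1.000000 - 0.459698/1.841471 = 0.750364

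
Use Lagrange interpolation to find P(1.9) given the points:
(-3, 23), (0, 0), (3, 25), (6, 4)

Lagrange interpolation formula:
P(x) = Σ yᵢ × Lᵢ(x)
where Lᵢ(x) = Π_{j≠i} (x - xⱼ)/(xᵢ - xⱼ)

L_0(1.9) = (1.9 - 0)/(-3 - 0) × (1.9 - 3)/(-3 - 3) × (1.9 - 6)/(-3 - 6) = -0.052895
L_1(1.9) = (1.9 - (-3))/(0 - (-3)) × (1.9 - 3)/(0 - 3) × (1.9 - 6)/(0 - 6) = 0.409241
L_2(1.9) = (1.9 - (-3))/(3 - (-3)) × (1.9 - 0)/(3 - 0) × (1.9 - 6)/(3 - 6) = 0.706870
L_3(1.9) = (1.9 - (-3))/(6 - (-3)) × (1.9 - 0)/(6 - 0) × (1.9 - 3)/(6 - 3) = -0.063216

P(1.9) = 23×L_0(1.9) + 0×L_1(1.9) + 25×L_2(1.9) + 4×L_3(1.9)
P(1.9) = 16.202309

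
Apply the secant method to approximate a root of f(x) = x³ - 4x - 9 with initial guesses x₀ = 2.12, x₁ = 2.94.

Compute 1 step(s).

f(x) = x³ - 4x - 9
x₀ = 2.12, x₁ = 2.94

Secant formula: x_{n+1} = x_n - f(x_n)(x_n - x_{n-1})/(f(x_n) - f(x_{n-1}))

Iteration 1:
  f(2.120000) = -7.951872
  f(2.940000) = 4.652184
  x_2 = 2.940000 - 4.652184×(2.940000 - 2.120000)/(4.652184 - (-7.951872))
       = 2.637336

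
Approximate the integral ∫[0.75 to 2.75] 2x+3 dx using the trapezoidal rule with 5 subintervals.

f(x) = 2x+3
a = 0.75, b = 2.75, n = 5
h = (b - a)/n = 0.400000

Trapezoidal rule: (h/2)[f(x₀) + 2f(x₁) + 2f(x₂) + ... + f(xₙ)]

x_0 = 0.7500, f(x_0) = 4.500000, coefficient = 1
x_1 = 1.1500, f(x_1) = 5.300000, coefficient = 2
x_2 = 1.5500, f(x_2) = 6.100000, coefficient = 2
x_3 = 1.9500, f(x_3) = 6.900000, coefficient = 2
x_4 = 2.3500, f(x_4) = 7.700000, coefficient = 2
x_5 = 2.7500, f(x_5) = 8.500000, coefficient = 1

I ≈ (0.400000/2) × 65.000000 = 13.000000
Exact value: 13.000000
Error: 0.000000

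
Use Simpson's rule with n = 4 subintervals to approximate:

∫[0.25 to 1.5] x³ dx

f(x) = x³
a = 0.25, b = 1.5, n = 4
h = (b - a)/n = 0.312500

Simpson's rule: (h/3)[f(x₀) + 4f(x₁) + 2f(x₂) + ... + f(xₙ)]

x_0 = 0.2500, f(x_0) = 0.015625, coefficient = 1
x_1 = 0.5625, f(x_1) = 0.177979, coefficient = 4
x_2 = 0.8750, f(x_2) = 0.669922, coefficient = 2
x_3 = 1.1875, f(x_3) = 1.674561, coefficient = 4
x_4 = 1.5000, f(x_4) = 3.375000, coefficient = 1

I ≈ (0.312500/3) × 12.140625 = 1.264648
Exact value: 1.264648
Error: 0.000000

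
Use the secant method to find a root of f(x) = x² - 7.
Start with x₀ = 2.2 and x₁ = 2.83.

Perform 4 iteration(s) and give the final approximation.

f(x) = x² - 7
x₀ = 2.2, x₁ = 2.83

Secant formula: x_{n+1} = x_n - f(x_n)(x_n - x_{n-1})/(f(x_n) - f(x_{n-1}))

Iteration 1:
  f(2.200000) = -2.160000
  f(2.830000) = 1.008900
  x_2 = 2.830000 - 1.008900×(2.830000 - 2.200000)/(1.008900 - (-2.160000))
       = 2.629423
Iteration 2:
  f(2.830000) = 1.008900
  f(2.629423) = -0.086132
  x_3 = 2.629423 - (-0.086132)×(2.629423 - 2.830000)/(-0.086132 - 1.008900)
       = 2.645200
Iteration 3:
  f(2.629423) = -0.086132
  f(2.645200) = -0.002916
  x_4 = 2.645200 - (-0.002916)×(2.645200 - 2.629423)/(-0.002916 - (-0.086132))
       = 2.645753
Iteration 4:
  f(2.645200) = -0.002916
  f(2.645753) = 0.000009
  x_5 = 2.645753 - 0.000009×(2.645753 - 2.645200)/(0.000009 - (-0.002916))
       = 2.645751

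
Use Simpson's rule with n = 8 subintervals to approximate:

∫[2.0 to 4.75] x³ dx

f(x) = x³
a = 2.0, b = 4.75, n = 8
h = (b - a)/n = 0.343750

Simpson's rule: (h/3)[f(x₀) + 4f(x₁) + 2f(x₂) + ... + f(xₙ)]

x_0 = 2.0000, f(x_0) = 8.000000, coefficient = 1
x_1 = 2.3438, f(x_1) = 12.874603, coefficient = 4
x_2 = 2.6875, f(x_2) = 19.410889, coefficient = 2
x_3 = 3.0312, f(x_3) = 27.852570, coefficient = 4
x_4 = 3.3750, f(x_4) = 38.443359, coefficient = 2
x_5 = 3.7188, f(x_5) = 51.426971, coefficient = 4
x_6 = 4.0625, f(x_6) = 67.047119, coefficient = 2
x_7 = 4.4062, f(x_7) = 85.547516, coefficient = 4
x_8 = 4.7500, f(x_8) = 107.171875, coefficient = 1

I ≈ (0.343750/3) × 1075.781250 = 123.266602
Exact value: 123.266602
Error: 0.000000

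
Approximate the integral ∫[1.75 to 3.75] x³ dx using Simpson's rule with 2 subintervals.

f(x) = x³
a = 1.75, b = 3.75, n = 2
h = (b - a)/n = 1.000000

Simpson's rule: (h/3)[f(x₀) + 4f(x₁) + 2f(x₂) + ... + f(xₙ)]

x_0 = 1.7500, f(x_0) = 5.359375, coefficient = 1
x_1 = 2.7500, f(x_1) = 20.796875, coefficient = 4
x_2 = 3.7500, f(x_2) = 52.734375, coefficient = 1

I ≈ (1.000000/3) × 141.281250 = 47.093750
Exact value: 47.093750
Error: 0.000000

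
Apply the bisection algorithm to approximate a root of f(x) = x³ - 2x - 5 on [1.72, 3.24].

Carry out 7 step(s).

f(x) = x³ - 2x - 5
Initial interval: [1.72, 3.24]

Iteration 1:
  c_1 = (1.720000 + 3.240000)/2 = 2.480000
  f(c_1) = f(2.480000) = 5.292992
  f(a) × f(c) < 0, new interval: [1.720000, 2.480000]
Iteration 2:
  c_2 = (1.720000 + 2.480000)/2 = 2.100000
  f(c_2) = f(2.100000) = 0.061000
  f(a) × f(c) < 0, new interval: [1.720000, 2.100000]
Iteration 3:
  c_3 = (1.720000 + 2.100000)/2 = 1.910000
  f(c_3) = f(1.910000) = -1.852129
  f(a) × f(c) ≥ 0, new interval: [1.910000, 2.100000]
Iteration 4:
  c_4 = (1.910000 + 2.100000)/2 = 2.005000
  f(c_4) = f(2.005000) = -0.949850
  f(a) × f(c) ≥ 0, new interval: [2.005000, 2.100000]
Iteration 5:
  c_5 = (2.005000 + 2.100000)/2 = 2.052500
  f(c_5) = f(2.052500) = -0.458318
  f(a) × f(c) ≥ 0, new interval: [2.052500, 2.100000]
Iteration 6:
  c_6 = (2.052500 + 2.100000)/2 = 2.076250
  f(c_6) = f(2.076250) = -0.202172
  f(a) × f(c) ≥ 0, new interval: [2.076250, 2.100000]
Iteration 7:
  c_7 = (2.076250 + 2.100000)/2 = 2.088125
  f(c_7) = f(2.088125) = -0.071470
  f(a) × f(c) ≥ 0, new interval: [2.088125, 2.100000]

After 7 iteration(s), the approximation is c_7 = 2.088125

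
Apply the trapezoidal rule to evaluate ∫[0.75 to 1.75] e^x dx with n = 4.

f(x) = e^x
a = 0.75, b = 1.75, n = 4
h = (b - a)/n = 0.250000

Trapezoidal rule: (h/2)[f(x₀) + 2f(x₁) + 2f(x₂) + ... + f(xₙ)]

x_0 = 0.7500, f(x_0) = 2.117000, coefficient = 1
x_1 = 1.0000, f(x_1) = 2.718282, coefficient = 2
x_2 = 1.2500, f(x_2) = 3.490343, coefficient = 2
x_3 = 1.5000, f(x_3) = 4.481689, coefficient = 2
x_4 = 1.7500, f(x_4) = 5.754603, coefficient = 1

I ≈ (0.250000/2) × 29.252230 = 3.656529
Exact value: 3.637603
Error: 0.018926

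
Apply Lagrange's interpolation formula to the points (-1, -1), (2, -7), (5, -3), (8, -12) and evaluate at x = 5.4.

Lagrange interpolation formula:
P(x) = Σ yᵢ × Lᵢ(x)
where Lᵢ(x) = Π_{j≠i} (x - xⱼ)/(xᵢ - xⱼ)

L_0(5.4) = (5.4 - 2)/(-1 - 2) × (5.4 - 5)/(-1 - 5) × (5.4 - 8)/(-1 - 8) = 0.021827
L_1(5.4) = (5.4 - (-1))/(2 - (-1)) × (5.4 - 5)/(2 - 5) × (5.4 - 8)/(2 - 8) = -0.123259
L_2(5.4) = (5.4 - (-1))/(5 - (-1)) × (5.4 - 2)/(5 - 2) × (5.4 - 8)/(5 - 8) = 1.047704
L_3(5.4) = (5.4 - (-1))/(8 - (-1)) × (5.4 - 2)/(8 - 2) × (5.4 - 5)/(8 - 5) = 0.053728

P(5.4) = (-1)×L_0(5.4) + (-7)×L_1(5.4) + (-3)×L_2(5.4) + (-12)×L_3(5.4)
P(5.4) = -2.946864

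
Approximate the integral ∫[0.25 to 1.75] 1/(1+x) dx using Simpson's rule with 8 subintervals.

f(x) = 1/(1+x)
a = 0.25, b = 1.75, n = 8
h = (b - a)/n = 0.187500

Simpson's rule: (h/3)[f(x₀) + 4f(x₁) + 2f(x₂) + ... + f(xₙ)]

x_0 = 0.2500, f(x_0) = 0.800000, coefficient = 1
x_1 = 0.4375, f(x_1) = 0.695652, coefficient = 4
x_2 = 0.6250, f(x_2) = 0.615385, coefficient = 2
x_3 = 0.8125, f(x_3) = 0.551724, coefficient = 4
x_4 = 1.0000, f(x_4) = 0.500000, coefficient = 2
x_5 = 1.1875, f(x_5) = 0.457143, coefficient = 4
x_6 = 1.3750, f(x_6) = 0.421053, coefficient = 2
x_7 = 1.5625, f(x_7) = 0.390244, coefficient = 4
x_8 = 1.7500, f(x_8) = 0.363636, coefficient = 1

I ≈ (0.187500/3) × 12.615563 = 0.788473
Exact value: 0.788457
Error: 0.000015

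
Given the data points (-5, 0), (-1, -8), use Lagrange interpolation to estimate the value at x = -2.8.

Lagrange interpolation formula:
P(x) = Σ yᵢ × Lᵢ(x)
where Lᵢ(x) = Π_{j≠i} (x - xⱼ)/(xᵢ - xⱼ)

L_0(-2.8) = (-2.8 - (-1))/(-5 - (-1)) = 0.450000
L_1(-2.8) = (-2.8 - (-5))/(-1 - (-5)) = 0.550000

P(-2.8) = 0×L_0(-2.8) + (-8)×L_1(-2.8)
P(-2.8) = -4.400000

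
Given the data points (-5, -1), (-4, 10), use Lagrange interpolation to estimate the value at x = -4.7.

Lagrange interpolation formula:
P(x) = Σ yᵢ × Lᵢ(x)
where Lᵢ(x) = Π_{j≠i} (x - xⱼ)/(xᵢ - xⱼ)

L_0(-4.7) = (-4.7 - (-4))/(-5 - (-4)) = 0.700000
L_1(-4.7) = (-4.7 - (-5))/(-4 - (-5)) = 0.300000

P(-4.7) = (-1)×L_0(-4.7) + 10×L_1(-4.7)
P(-4.7) = 2.300000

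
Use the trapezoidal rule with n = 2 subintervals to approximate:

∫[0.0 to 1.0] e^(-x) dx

f(x) = e^(-x)
a = 0.0, b = 1.0, n = 2
h = (b - a)/n = 0.500000

Trapezoidal rule: (h/2)[f(x₀) + 2f(x₁) + 2f(x₂) + ... + f(xₙ)]

x_0 = 0.0000, f(x_0) = 1.000000, coefficient = 1
x_1 = 0.5000, f(x_1) = 0.606531, coefficient = 2
x_2 = 1.0000, f(x_2) = 0.367879, coefficient = 1

I ≈ (0.500000/2) × 2.580941 = 0.645235
Exact value: 0.632121
Error: 0.013115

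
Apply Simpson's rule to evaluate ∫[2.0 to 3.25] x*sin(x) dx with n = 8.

f(x) = x*sin(x)
a = 2.0, b = 3.25, n = 8
h = (b - a)/n = 0.156250

Simpson's rule: (h/3)[f(x₀) + 4f(x₁) + 2f(x₂) + ... + f(xₙ)]

x_0 = 2.0000, f(x_0) = 1.818595, coefficient = 1
x_1 = 2.1562, f(x_1) = 1.797151, coefficient = 4
x_2 = 2.3125, f(x_2) = 1.705050, coefficient = 2
x_3 = 2.4688, f(x_3) = 1.538554, coefficient = 4
x_4 = 2.6250, f(x_4) = 1.296541, coefficient = 2
x_5 = 2.7812, f(x_5) = 0.980655, coefficient = 4
x_6 = 2.9375, f(x_6) = 0.595369, coefficient = 2
x_7 = 3.0938, f(x_7) = 0.147957, coefficient = 4
x_8 = 3.2500, f(x_8) = -0.351634, coefficient = 1

I ≈ (0.156250/3) × 26.518144 = 1.381153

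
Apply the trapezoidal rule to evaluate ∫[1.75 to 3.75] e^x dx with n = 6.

f(x) = e^x
a = 1.75, b = 3.75, n = 6
h = (b - a)/n = 0.333333

Trapezoidal rule: (h/2)[f(x₀) + 2f(x₁) + 2f(x₂) + ... + f(xₙ)]

x_0 = 1.7500, f(x_0) = 5.754603, coefficient = 1
x_1 = 2.0833, f(x_1) = 8.031195, coefficient = 2
x_2 = 2.4167, f(x_2) = 11.208436, coefficient = 2
x_3 = 2.7500, f(x_3) = 15.642632, coefficient = 2
x_4 = 3.0833, f(x_4) = 21.831051, coefficient = 2
x_5 = 3.4167, f(x_5) = 30.467687, coefficient = 2
x_6 = 3.7500, f(x_6) = 42.521082, coefficient = 1

I ≈ (0.333333/2) × 222.637686 = 37.106281
Exact value: 36.766479
Error: 0.339802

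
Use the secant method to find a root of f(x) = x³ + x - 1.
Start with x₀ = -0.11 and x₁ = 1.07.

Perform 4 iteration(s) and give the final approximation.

f(x) = x³ + x - 1
x₀ = -0.11, x₁ = 1.07

Secant formula: x_{n+1} = x_n - f(x_n)(x_n - x_{n-1})/(f(x_n) - f(x_{n-1}))

Iteration 1:
  f(-0.110000) = -1.111331
  f(1.070000) = 1.295043
  x_2 = 1.070000 - 1.295043×(1.070000 - (-0.110000))/(1.295043 - (-1.111331))
       = 0.434957
Iteration 2:
  f(1.070000) = 1.295043
  f(0.434957) = -0.482754
  x_3 = 0.434957 - (-0.482754)×(0.434957 - 1.070000)/(-0.482754 - 1.295043)
       = 0.607401
Iteration 3:
  f(0.434957) = -0.482754
  f(0.607401) = -0.168508
  x_4 = 0.607401 - (-0.168508)×(0.607401 - 0.434957)/(-0.168508 - (-0.482754))
       = 0.699870
Iteration 4:
  f(0.607401) = -0.168508
  f(0.699870) = 0.042678
  x_5 = 0.699870 - 0.042678×(0.699870 - 0.607401)/(0.042678 - (-0.168508))
       = 0.681183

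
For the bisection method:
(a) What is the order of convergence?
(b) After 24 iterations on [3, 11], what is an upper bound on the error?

(a) Bisection has linear (order 1) convergence; the error is halved each step.

(b) Error bound = (b-a)/2^n = (11 - 3)/2^{24}
    = 8/2^{24}

(a) 1 (linear); (b) error ≤ 4.77e-07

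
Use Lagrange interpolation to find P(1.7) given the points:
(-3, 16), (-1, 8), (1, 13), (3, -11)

Lagrange interpolation formula:
P(x) = Σ yᵢ × Lᵢ(x)
where Lᵢ(x) = Π_{j≠i} (x - xⱼ)/(xᵢ - xⱼ)

L_0(1.7) = (1.7 - (-1))/(-3 - (-1)) × (1.7 - 1)/(-3 - 1) × (1.7 - 3)/(-3 - 3) = 0.051187
L_1(1.7) = (1.7 - (-3))/(-1 - (-3)) × (1.7 - 1)/(-1 - 1) × (1.7 - 3)/(-1 - 3) = -0.267313
L_2(1.7) = (1.7 - (-3))/(1 - (-3)) × (1.7 - (-1))/(1 - (-1)) × (1.7 - 3)/(1 - 3) = 1.031063
L_3(1.7) = (1.7 - (-3))/(3 - (-3)) × (1.7 - (-1))/(3 - (-1)) × (1.7 - 1)/(3 - 1) = 0.185063

P(1.7) = 16×L_0(1.7) + 8×L_1(1.7) + 13×L_2(1.7) + (-11)×L_3(1.7)
P(1.7) = 10.048625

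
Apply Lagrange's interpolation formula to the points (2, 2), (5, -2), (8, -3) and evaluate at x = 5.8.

Lagrange interpolation formula:
P(x) = Σ yᵢ × Lᵢ(x)
where Lᵢ(x) = Π_{j≠i} (x - xⱼ)/(xᵢ - xⱼ)

L_0(5.8) = (5.8 - 5)/(2 - 5) × (5.8 - 8)/(2 - 8) = -0.097778
L_1(5.8) = (5.8 - 2)/(5 - 2) × (5.8 - 8)/(5 - 8) = 0.928889
L_2(5.8) = (5.8 - 2)/(8 - 2) × (5.8 - 5)/(8 - 5) = 0.168889

P(5.8) = 2×L_0(5.8) + (-2)×L_1(5.8) + (-3)×L_2(5.8)
P(5.8) = -2.560000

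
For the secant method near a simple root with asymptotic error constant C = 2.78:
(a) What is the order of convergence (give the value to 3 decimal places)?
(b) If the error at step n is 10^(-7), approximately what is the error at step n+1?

(a) Secant method has superlinear convergence with order φ = (1+√5)/2 ≈ 1.618.
    This means |e_{n+1}| ≈ C|e_n|^1.618.

(b) With |e_n| = 10^(-7) and C = 2.78:
    |e_{n+1}| ≈ 2.78 × (10^(-7))^1.618 = 2.78 × 10^(-11.33)

(a) ≈ 1.618 (golden ratio); (b) |e_{n+1}| ≈ 1.312e-11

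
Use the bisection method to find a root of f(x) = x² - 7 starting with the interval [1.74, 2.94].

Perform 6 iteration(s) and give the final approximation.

f(x) = x² - 7
Initial interval: [1.74, 2.94]

Iteration 1:
  c_1 = (1.740000 + 2.940000)/2 = 2.340000
  f(c_1) = f(2.340000) = -1.524400
  f(a) × f(c) ≥ 0, new interval: [2.340000, 2.940000]
Iteration 2:
  c_2 = (2.340000 + 2.940000)/2 = 2.640000
  f(c_2) = f(2.640000) = -0.030400
  f(a) × f(c) ≥ 0, new interval: [2.640000, 2.940000]
Iteration 3:
  c_3 = (2.640000 + 2.940000)/2 = 2.790000
  f(c_3) = f(2.790000) = 0.784100
  f(a) × f(c) < 0, new interval: [2.640000, 2.790000]
Iteration 4:
  c_4 = (2.640000 + 2.790000)/2 = 2.715000
  f(c_4) = f(2.715000) = 0.371225
  f(a) × f(c) < 0, new interval: [2.640000, 2.715000]
Iteration 5:
  c_5 = (2.640000 + 2.715000)/2 = 2.677500
  f(c_5) = f(2.677500) = 0.169006
  f(a) × f(c) < 0, new interval: [2.640000, 2.677500]
Iteration 6:
  c_6 = (2.640000 + 2.677500)/2 = 2.658750
  f(c_6) = f(2.658750) = 0.068952
  f(a) × f(c) < 0, new interval: [2.640000, 2.658750]

After 6 iteration(s), the approximation is c_6 = 2.658750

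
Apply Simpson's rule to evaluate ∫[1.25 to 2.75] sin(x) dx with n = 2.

f(x) = sin(x)
a = 1.25, b = 2.75, n = 2
h = (b - a)/n = 0.750000

Simpson's rule: (h/3)[f(x₀) + 4f(x₁) + 2f(x₂) + ... + f(xₙ)]

x_0 = 1.2500, f(x_0) = 0.948985, coefficient = 1
x_1 = 2.0000, f(x_1) = 0.909297, coefficient = 4
x_2 = 2.7500, f(x_2) = 0.381661, coefficient = 1

I ≈ (0.750000/3) × 4.967835 = 1.241959
Exact value: 1.239625
Error: 0.002334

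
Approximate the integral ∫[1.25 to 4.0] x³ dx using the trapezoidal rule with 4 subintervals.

f(x) = x³
a = 1.25, b = 4.0, n = 4
h = (b - a)/n = 0.687500

Trapezoidal rule: (h/2)[f(x₀) + 2f(x₁) + 2f(x₂) + ... + f(xₙ)]

x_0 = 1.2500, f(x_0) = 1.953125, coefficient = 1
x_1 = 1.9375, f(x_1) = 7.273193, coefficient = 2
x_2 = 2.6250, f(x_2) = 18.087891, coefficient = 2
x_3 = 3.3125, f(x_3) = 36.346924, coefficient = 2
x_4 = 4.0000, f(x_4) = 64.000000, coefficient = 1

I ≈ (0.687500/2) × 189.369141 = 65.095642
Exact value: 63.389648
Error: 1.705994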